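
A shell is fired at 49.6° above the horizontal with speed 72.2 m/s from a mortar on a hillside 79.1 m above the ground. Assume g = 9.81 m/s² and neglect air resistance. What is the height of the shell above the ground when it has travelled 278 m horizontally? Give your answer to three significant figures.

233 m

v_x = 72.2 cos 49.6° = 46.79 m/s, v_y0 = 72.2 sin 49.6° = 54.98 m/s.
Time to reach x = 278 m: t = x / v_x = 278 / 46.79 = 5.941 s.
y = 79.1 + v_y0 t − ½ g t² = 79.1 + 54.98×5.941 − 4.905×5.941² = 233 m.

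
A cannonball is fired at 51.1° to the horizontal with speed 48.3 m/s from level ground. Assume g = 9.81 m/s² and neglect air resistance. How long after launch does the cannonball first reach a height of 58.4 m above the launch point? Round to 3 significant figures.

v_y0 = 48.3 sin 51.1° = 37.59 m/s.
Set y = v_y0 t − ½ g t² = 58.4: 4.905 t² − 37.59 t + 58.4 = 0.
t = [37.59 ± √(1413 − 1146)] / 9.81 = (37.59 ± 16.34) / 9.81, giving t = 2.17 s or t = 5.50 s.
The cannonball is on the way up at the first time, so t = 2.17 s.

2.17 s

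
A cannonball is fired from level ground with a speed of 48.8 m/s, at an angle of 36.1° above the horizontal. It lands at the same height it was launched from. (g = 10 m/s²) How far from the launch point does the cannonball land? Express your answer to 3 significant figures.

For level ground, R = v₀² sin(2θ) / g.
sin(2 × 36.1°) = sin 72.20° = 0.9521.
R = (48.8)² × 0.9521 / 10 = 227 m.

227 m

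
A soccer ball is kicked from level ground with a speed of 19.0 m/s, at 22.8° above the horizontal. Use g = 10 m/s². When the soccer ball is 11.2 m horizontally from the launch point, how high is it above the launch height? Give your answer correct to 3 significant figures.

2.66 m

v_x = 19.0 cos 22.8° = 17.52 m/s, v_y0 = 19.0 sin 22.8° = 7.363 m/s.
Time to reach x = 11.2 m: t = x / v_x = 11.2 / 17.52 = 0.6393 s.
y = v_y0 t − ½ g t² = 7.363×0.6393 − 5.000×0.6393² = 2.66 m.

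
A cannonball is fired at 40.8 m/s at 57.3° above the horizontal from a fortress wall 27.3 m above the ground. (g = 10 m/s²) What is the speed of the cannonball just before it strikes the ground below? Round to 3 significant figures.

v_x = 40.8 cos 57.3° = 22.04 m/s is unchanged throughout.
For the vertical component, v_y² = v_y0² + 2 g h = (34.33)² + 2×10×27.3 = 1725, so |v_y| = 41.53 m/s.
Impact speed = √(v_x² + v_y²) = √(485.8 + 1725) = 47.0 m/s.

47.0 m/s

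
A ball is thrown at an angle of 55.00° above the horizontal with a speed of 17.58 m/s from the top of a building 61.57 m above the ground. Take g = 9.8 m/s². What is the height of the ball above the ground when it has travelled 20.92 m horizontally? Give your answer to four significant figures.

70.36 m

v_x = 17.58 cos 55.00° = 10.083 m/s, v_y0 = 17.58 sin 55.00° = 14.401 m/s.
Time to reach x = 20.92 m: t = x / v_x = 20.92 / 10.083 = 2.0748 s.
y = 61.57 + v_y0 t − ½ g t² = 61.57 + 14.401×2.0748 − 4.900×2.0748² = 70.36 m.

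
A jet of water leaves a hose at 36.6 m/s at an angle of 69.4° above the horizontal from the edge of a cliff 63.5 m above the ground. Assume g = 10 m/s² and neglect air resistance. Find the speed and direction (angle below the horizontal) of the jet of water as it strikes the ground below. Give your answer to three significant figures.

51.1 m/s at 75.4° below the horizontal

v_x = 36.6 cos 69.4° = 12.88 m/s (constant).
|v_y| at impact = √((34.26)² + 2×10×63.5) = 49.43 m/s.
Speed = √(12.88² + 49.43²) = 51.1 m/s; angle = arctan(49.43/12.88) = 75.4° below horizontal.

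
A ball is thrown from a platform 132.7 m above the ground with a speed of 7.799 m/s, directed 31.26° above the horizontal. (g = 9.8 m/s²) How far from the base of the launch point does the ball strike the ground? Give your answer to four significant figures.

37.56 m

Components: v_x = 7.799 cos 31.26° = 6.6668 m/s, v_y = 7.799 sin 31.26° = 4.0471 m/s.
Vertical: 0 = 132.7 + 4.0471 t − ½(9.8) t² ⇒ 4.900 t² − 4.0471 t − 132.7 = 0.
t = [4.0471 + √(16.379 + 2600.9)] / 9.800 = 5.6333 s.
Horizontal: R = v_x · t = 6.6668 × 5.6333 = 37.56 m.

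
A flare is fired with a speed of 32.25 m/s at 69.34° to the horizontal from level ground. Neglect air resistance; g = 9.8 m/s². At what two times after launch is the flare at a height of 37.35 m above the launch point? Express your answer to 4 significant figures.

v_y0 = 32.25 sin 69.34° = 30.176 m/s.
Set y = v_y0 t − ½ g t² = 37.35: 4.900 t² − 30.176 t + 37.35 = 0.
t = [30.176 ± √(910.59 − 732.06)] / 9.8 = (30.176 ± 13.362) / 9.8, giving t = 1.716 s or t = 4.443 s.
So the flare is at 37.35 m at t = 1.716 s (rising) and t = 4.443 s (falling).

1.716 s and 4.443 s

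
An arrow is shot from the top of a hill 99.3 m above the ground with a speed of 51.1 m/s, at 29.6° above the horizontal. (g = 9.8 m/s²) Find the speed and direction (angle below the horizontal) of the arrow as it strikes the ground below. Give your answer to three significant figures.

67.5 m/s at 48.8° below the horizontal

v_x = 51.1 cos 29.6° = 44.43 m/s (constant).
|v_y| at impact = √((25.24)² + 2×9.8×99.3) = 50.83 m/s.
Speed = √(44.43² + 50.83²) = 67.5 m/s; angle = arctan(50.83/44.43) = 48.8° below horizontal.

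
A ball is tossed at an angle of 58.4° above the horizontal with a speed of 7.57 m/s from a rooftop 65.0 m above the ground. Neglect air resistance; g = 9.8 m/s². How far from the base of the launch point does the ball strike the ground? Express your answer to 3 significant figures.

17.3 m

Components: v_x = 7.57 cos 58.4° = 3.967 m/s, v_y = 7.57 sin 58.4° = 6.448 m/s.
Vertical: 0 = 65.0 + 6.448 t − ½(9.8) t² ⇒ 4.900 t² − 6.448 t − 65.0 = 0.
t = [6.448 + √(41.58 + 1274)] / 9.800 = 4.359 s.
Horizontal: R = v_x · t = 3.967 × 4.359 = 17.3 m.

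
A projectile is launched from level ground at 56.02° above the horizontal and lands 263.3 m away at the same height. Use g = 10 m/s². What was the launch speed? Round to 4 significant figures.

On level ground, R = v₀² sin(2θ) / g, so v₀ = √(R g / sin 2θ).
sin(2 × 56.02°) = 0.9269.
v₀ = √(263.3 × 10 / 0.9269) = √2840.7 = 53.30 m/s.

53.30 m/s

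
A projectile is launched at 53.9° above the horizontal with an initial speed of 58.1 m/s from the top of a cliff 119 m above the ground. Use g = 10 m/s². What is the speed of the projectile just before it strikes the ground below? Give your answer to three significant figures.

v_x = 58.1 cos 53.9° = 34.23 m/s is unchanged throughout.
For the vertical component, v_y² = v_y0² + 2 g h = (46.94)² + 2×10×119 = 4583, so |v_y| = 67.70 m/s.
Impact speed = √(v_x² + v_y²) = √(1172 + 4583) = 75.9 m/s.

75.9 m/s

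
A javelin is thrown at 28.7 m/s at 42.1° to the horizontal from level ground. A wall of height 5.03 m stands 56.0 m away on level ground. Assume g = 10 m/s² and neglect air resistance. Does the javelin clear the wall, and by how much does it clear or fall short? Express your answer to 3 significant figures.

Yes — it clears the wall by 11.0 m.

v_x = 28.7 cos 42.1° = 21.29 m/s; v_y0 = 28.7 sin 42.1° = 19.24 m/s.
Time to reach the wall: t = 56.0 / 21.29 = 2.630 s.
Height at that point: y = 19.24×2.630 − 5.000×2.630² = 16.02 m.
That is 16.02 − 5.03 = 11.0 m above the top of the wall, so the javelin clears it.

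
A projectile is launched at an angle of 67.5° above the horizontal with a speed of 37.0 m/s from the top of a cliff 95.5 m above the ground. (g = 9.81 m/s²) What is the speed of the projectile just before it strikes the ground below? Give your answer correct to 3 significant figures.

v_x = 37.0 cos 67.5° = 14.16 m/s is unchanged throughout.
For the vertical component, v_y² = v_y0² + 2 g h = (34.18)² + 2×9.81×95.5 = 3042, so |v_y| = 55.15 m/s.
Impact speed = √(v_x² + v_y²) = √(200.5 + 3042) = 56.9 m/s.

56.9 m/s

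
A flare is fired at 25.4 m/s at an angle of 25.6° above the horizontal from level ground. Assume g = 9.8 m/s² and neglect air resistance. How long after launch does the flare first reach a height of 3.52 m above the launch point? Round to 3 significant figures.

v_y0 = 25.4 sin 25.6° = 10.97 m/s.
Set y = v_y0 t − ½ g t² = 3.52: 4.900 t² − 10.97 t + 3.52 = 0.
t = [10.97 ± √(120.3 − 68.99)] / 9.8 = (10.97 ± 7.163) / 9.8, giving t = 0.388 s or t = 1.85 s.
The flare is on the way up at the first time, so t = 0.388 s.

0.388 s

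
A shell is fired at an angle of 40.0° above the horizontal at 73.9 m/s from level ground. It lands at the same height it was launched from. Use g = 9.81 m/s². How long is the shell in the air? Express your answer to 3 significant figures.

Vertical component: v_y = 73.9 sin 40.0° = 47.50 m/s.
For a projectile landing at launch height, time of flight is t = 2 v_y / g = 2 × 47.50 / 9.81 = 9.68 s.

9.68 s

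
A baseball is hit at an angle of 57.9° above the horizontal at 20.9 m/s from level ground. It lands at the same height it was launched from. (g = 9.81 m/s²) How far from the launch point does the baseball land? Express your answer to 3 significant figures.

Components: v_x = 20.9 cos 57.9° = 11.11 m/s, v_y = 20.9 sin 57.9° = 17.70 m/s.
Time of flight (same landing height): t = 2 v_y / g = 2 × 17.70 / 9.81 = 3.609 s.
Range: R = v_x · t = 11.11 × 3.609 = 40.1 m.

40.1 m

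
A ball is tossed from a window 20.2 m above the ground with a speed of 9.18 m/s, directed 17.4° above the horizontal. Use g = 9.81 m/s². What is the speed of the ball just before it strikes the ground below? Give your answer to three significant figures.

21.9 m/s

v_x = 9.18 cos 17.4° = 8.760 m/s is unchanged throughout.
For the vertical component, v_y² = v_y0² + 2 g h = (2.745)² + 2×9.81×20.2 = 403.9, so |v_y| = 20.10 m/s.
Impact speed = √(v_x² + v_y²) = √(76.74 + 403.9) = 21.9 m/s.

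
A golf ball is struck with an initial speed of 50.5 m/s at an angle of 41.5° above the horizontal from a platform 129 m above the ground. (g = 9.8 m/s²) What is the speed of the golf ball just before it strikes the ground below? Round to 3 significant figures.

71.3 m/s

v_x = 50.5 cos 41.5° = 37.82 m/s is unchanged throughout.
For the vertical component, v_y² = v_y0² + 2 g h = (33.46)² + 2×9.8×129 = 3648, so |v_y| = 60.40 m/s.
Impact speed = √(v_x² + v_y²) = √(1430 + 3648) = 71.3 m/s.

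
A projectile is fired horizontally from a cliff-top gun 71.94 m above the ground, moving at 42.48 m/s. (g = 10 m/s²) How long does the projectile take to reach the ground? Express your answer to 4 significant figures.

3.793 s

The horizontal speed doesn't affect the fall. With v_y0 = 0, h = ½ g t².
t = √(2 × 71.94 / 10) = √14.388 = 3.793 s.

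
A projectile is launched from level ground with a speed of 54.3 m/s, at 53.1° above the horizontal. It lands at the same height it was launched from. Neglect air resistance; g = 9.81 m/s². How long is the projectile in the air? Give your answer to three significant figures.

Vertical component: v_y = 54.3 sin 53.1° = 43.42 m/s.
For a projectile landing at launch height, time of flight is t = 2 v_y / g = 2 × 43.42 / 9.81 = 8.85 s.

8.85 s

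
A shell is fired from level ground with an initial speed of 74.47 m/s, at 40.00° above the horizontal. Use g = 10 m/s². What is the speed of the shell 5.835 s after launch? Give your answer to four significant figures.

58.00 m/s

v_x = 74.47 cos 40.00° = 57.047 m/s (constant).
v_y(t) = 74.47 sin 40.00° − g t = 47.868 − 10 × 5.835 = -10.482 m/s.
Speed = √(v_x² + v_y²) = √(3254.4 + 109.87) = 58.00 m/s.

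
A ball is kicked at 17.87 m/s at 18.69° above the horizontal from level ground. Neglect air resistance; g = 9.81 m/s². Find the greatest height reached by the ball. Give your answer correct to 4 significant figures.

Vertical component of launch velocity: v_y = 17.87 sin 18.69° = 5.7264 m/s.
At the highest point the vertical velocity is zero, so v_y² = 2 g h_max.
h_max = (5.7264)² / (2 × 9.81) = 32.792 / 19.62 = 1.671 m.

1.671 m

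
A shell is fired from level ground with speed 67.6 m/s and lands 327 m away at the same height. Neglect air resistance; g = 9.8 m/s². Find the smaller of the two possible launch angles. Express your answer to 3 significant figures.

Level-ground range: R = v₀² sin(2θ)/g ⇒ sin 2θ = R g / v₀² = 327×9.8/67.6² = 0.7013.
2θ = arcsin(0.7013) = 44.53° or 180° − 44.53° = 135.47°.
So θ = 22.3° or θ = 67.7°.

22.3°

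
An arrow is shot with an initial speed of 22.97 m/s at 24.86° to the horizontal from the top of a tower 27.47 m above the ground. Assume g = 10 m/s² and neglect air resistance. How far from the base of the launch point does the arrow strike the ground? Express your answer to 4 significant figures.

72.96 m

Components: v_x = 22.97 cos 24.86° = 20.842 m/s, v_y = 22.97 sin 24.86° = 9.6566 m/s.
Vertical: 0 = 27.47 + 9.6566 t − ½(10) t² ⇒ 5.000 t² − 9.6566 t − 27.47 = 0.
t = [9.6566 + √(93.250 + 549.40)] / 10.00 = 3.5007 s.
Horizontal: R = v_x · t = 20.842 × 3.5007 = 72.96 m.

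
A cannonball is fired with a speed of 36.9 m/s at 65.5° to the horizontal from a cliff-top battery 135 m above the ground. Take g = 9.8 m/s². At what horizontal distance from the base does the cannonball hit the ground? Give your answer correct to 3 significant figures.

Components: v_x = 36.9 cos 65.5° = 15.30 m/s, v_y = 36.9 sin 65.5° = 33.58 m/s.
Vertical: 0 = 135 + 33.58 t − ½(9.8) t² ⇒ 4.900 t² − 33.58 t − 135 = 0.
t = [33.58 + √(1128 + 2646)] / 9.800 = 9.695 s.
Horizontal: R = v_x · t = 15.30 × 9.695 = 148 m.

148 m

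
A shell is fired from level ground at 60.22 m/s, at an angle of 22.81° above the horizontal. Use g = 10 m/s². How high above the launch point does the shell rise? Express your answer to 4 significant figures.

27.25 m

Vertical component of launch velocity: v_y = 60.22 sin 22.81° = 23.346 m/s.
At the highest point the vertical velocity is zero, so v_y² = 2 g h_max.
h_max = (23.346)² / (2 × 10) = 545.04 / 20.00 = 27.25 m.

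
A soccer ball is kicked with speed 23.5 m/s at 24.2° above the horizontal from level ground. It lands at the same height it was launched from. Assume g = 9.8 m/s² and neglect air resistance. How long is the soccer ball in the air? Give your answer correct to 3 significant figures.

Vertical component: v_y = 23.5 sin 24.2° = 9.633 m/s.
For a projectile landing at launch height, time of flight is t = 2 v_y / g = 2 × 9.633 / 9.8 = 1.97 s.

1.97 s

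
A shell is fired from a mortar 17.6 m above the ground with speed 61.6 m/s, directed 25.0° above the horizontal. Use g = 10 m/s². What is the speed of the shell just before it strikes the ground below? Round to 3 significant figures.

v_x = 61.6 cos 25.0° = 55.83 m/s is unchanged throughout.
For the vertical component, v_y² = v_y0² + 2 g h = (26.03)² + 2×10×17.6 = 1030, so |v_y| = 32.09 m/s.
Impact speed = √(v_x² + v_y²) = √(3117 + 1030) = 64.4 m/s.

64.4 m/s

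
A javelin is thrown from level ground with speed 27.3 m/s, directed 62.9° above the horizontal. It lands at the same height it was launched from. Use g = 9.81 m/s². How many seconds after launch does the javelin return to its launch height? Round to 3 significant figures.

4.95 s

Vertical component: v_y = 27.3 sin 62.9° = 24.30 m/s.
For a projectile landing at launch height, time of flight is t = 2 v_y / g = 2 × 24.30 / 9.81 = 4.95 s.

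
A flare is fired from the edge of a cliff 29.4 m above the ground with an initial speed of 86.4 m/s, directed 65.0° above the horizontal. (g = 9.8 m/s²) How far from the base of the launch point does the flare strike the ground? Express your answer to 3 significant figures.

Components: v_x = 86.4 cos 65.0° = 36.51 m/s, v_y = 86.4 sin 65.0° = 78.30 m/s.
Vertical: 0 = 29.4 + 78.30 t − ½(9.8) t² ⇒ 4.900 t² − 78.30 t − 29.4 = 0.
t = [78.30 + √(6131 + 576.2)] / 9.800 = 16.35 s.
Horizontal: R = v_x · t = 36.51 × 16.35 = 597 m.

597 m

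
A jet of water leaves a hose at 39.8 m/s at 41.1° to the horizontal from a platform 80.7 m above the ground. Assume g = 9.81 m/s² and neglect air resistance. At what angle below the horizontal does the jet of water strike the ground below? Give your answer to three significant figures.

57.8°

v_x = 39.8 cos 41.1° = 29.99 m/s.
At impact |v_y| = √(v_y0² + 2 g h) = √(26.16² + 2×9.81×80.7) = 47.62 m/s.
Angle below horizontal = arctan(|v_y| / v_x) = arctan(47.62 / 29.99) = 57.8°.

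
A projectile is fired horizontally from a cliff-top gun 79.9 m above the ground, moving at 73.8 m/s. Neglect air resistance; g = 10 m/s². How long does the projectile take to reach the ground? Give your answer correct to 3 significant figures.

4.00 s

The horizontal speed doesn't affect the fall. With v_y0 = 0, h = ½ g t².
t = √(2 × 79.9 / 10) = √15.98 = 4.00 s.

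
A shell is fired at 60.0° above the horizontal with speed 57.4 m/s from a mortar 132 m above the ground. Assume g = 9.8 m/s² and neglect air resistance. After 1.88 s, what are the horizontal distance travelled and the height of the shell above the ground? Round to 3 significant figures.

v_x = 57.4 cos 60.0° = 28.70 m/s; v_y0 = 57.4 sin 60.0° = 49.71 m/s.
x = v_x t = 28.70 × 1.88 = 54.0 m.
y = 132 + v_y0 t − ½ g t² = 208 m.

x = 54.0 m, y = 208 m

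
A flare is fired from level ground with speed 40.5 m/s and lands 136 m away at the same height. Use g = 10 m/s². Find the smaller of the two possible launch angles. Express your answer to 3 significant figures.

Level-ground range: R = v₀² sin(2θ)/g ⇒ sin 2θ = R g / v₀² = 136×10/40.5² = 0.8291.
2θ = arcsin(0.8291) = 56.01° or 180° − 56.01° = 123.99°.
So θ = 28.0° or θ = 62.0°.

28.0°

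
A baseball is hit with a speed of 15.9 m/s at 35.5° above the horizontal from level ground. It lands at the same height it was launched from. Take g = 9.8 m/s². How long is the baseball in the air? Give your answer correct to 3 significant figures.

1.88 s

Vertical component: v_y = 15.9 sin 35.5° = 9.233 m/s.
For a projectile landing at launch height, time of flight is t = 2 v_y / g = 2 × 9.233 / 9.8 = 1.88 s.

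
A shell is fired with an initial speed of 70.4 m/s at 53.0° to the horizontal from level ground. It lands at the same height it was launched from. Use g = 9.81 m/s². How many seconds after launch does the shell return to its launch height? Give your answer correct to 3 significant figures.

11.5 s

Vertical component: v_y = 70.4 sin 53.0° = 56.22 m/s.
For a projectile landing at launch height, time of flight is t = 2 v_y / g = 2 × 56.22 / 9.81 = 11.5 s.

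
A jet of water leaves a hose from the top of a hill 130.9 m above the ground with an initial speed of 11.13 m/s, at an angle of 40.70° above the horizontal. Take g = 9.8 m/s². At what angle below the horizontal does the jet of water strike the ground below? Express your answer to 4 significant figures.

80.64°

v_x = 11.13 cos 40.70° = 8.4380 m/s.
At impact |v_y| = √(v_y0² + 2 g h) = √(7.2579² + 2×9.8×130.9) = 51.169 m/s.
Angle below horizontal = arctan(|v_y| / v_x) = arctan(51.169 / 8.4380) = 80.64°.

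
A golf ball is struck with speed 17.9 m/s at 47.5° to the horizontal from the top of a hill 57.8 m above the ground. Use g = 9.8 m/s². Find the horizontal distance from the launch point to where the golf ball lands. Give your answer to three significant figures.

Components: v_x = 17.9 cos 47.5° = 12.09 m/s, v_y = 17.9 sin 47.5° = 13.20 m/s.
Vertical: 0 = 57.8 + 13.20 t − ½(9.8) t² ⇒ 4.900 t² − 13.20 t − 57.8 = 0.
t = [13.20 + √(174.2 + 1133)] / 9.800 = 5.036 s.
Horizontal: R = v_x · t = 12.09 × 5.036 = 60.9 m.

60.9 m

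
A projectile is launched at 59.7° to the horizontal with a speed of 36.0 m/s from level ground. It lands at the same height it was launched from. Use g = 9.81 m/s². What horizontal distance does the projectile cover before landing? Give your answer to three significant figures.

115 m

For level ground, R = v₀² sin(2θ) / g.
sin(2 × 59.7°) = sin 119.4° = 0.8712.
R = (36.0)² × 0.8712 / 9.81 = 115 m.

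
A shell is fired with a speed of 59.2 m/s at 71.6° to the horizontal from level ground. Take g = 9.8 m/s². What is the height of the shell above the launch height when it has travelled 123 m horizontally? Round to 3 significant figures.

v_x = 59.2 cos 71.6° = 18.69 m/s, v_y0 = 59.2 sin 71.6° = 56.17 m/s.
Time to reach x = 123 m: t = x / v_x = 123 / 18.69 = 6.581 s.
y = v_y0 t − ½ g t² = 56.17×6.581 − 4.900×6.581² = 157 m.

157 m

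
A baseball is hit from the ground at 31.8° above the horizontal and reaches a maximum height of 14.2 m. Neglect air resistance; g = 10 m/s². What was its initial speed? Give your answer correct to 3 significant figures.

32.0 m/s

At maximum height v_y = 0, so (v₀ sin θ)² = 2 g H.
v₀ sin 31.8° = √(2 × 10 × 14.2) = 16.85 m/s.
v₀ = 16.85 / sin 31.8° = 16.85 / 0.5270 = 32.0 m/s.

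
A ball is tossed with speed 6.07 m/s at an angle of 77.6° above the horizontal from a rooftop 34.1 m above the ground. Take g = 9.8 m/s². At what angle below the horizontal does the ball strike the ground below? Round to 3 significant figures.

87.2°

v_x = 6.07 cos 77.6° = 1.303 m/s.
At impact |v_y| = √(v_y0² + 2 g h) = √(5.928² + 2×9.8×34.1) = 26.52 m/s.
Angle below horizontal = arctan(|v_y| / v_x) = arctan(26.52 / 1.303) = 87.2°.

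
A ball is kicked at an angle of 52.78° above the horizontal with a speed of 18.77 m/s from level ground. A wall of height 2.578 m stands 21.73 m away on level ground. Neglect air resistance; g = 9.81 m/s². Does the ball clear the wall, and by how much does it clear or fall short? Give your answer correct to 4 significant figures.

v_x = 18.77 cos 52.78° = 11.354 m/s; v_y0 = 18.77 sin 52.78° = 14.947 m/s.
Time to reach the wall: t = 21.73 / 11.354 = 1.9139 s.
Height at that point: y = 14.947×1.9139 − 4.905×1.9139² = 10.640 m.
That is 10.640 − 2.578 = 8.062 m above the top of the wall, so the ball clears it.

Yes — it clears the wall by 8.062 m.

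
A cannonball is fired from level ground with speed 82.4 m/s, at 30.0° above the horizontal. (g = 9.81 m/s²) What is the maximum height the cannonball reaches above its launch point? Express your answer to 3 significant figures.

86.5 m

Vertical component of launch velocity: v_y = 82.4 sin 30.0° = 41.20 m/s.
At the highest point the vertical velocity is zero, so v_y² = 2 g h_max.
h_max = (41.20)² / (2 × 9.81) = 1697 / 19.62 = 86.5 m.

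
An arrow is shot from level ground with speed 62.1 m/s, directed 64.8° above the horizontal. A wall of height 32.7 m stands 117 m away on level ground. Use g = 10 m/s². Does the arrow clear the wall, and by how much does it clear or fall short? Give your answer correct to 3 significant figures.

v_x = 62.1 cos 64.8° = 26.44 m/s; v_y0 = 62.1 sin 64.8° = 56.19 m/s.
Time to reach the wall: t = 117 / 26.44 = 4.425 s.
Height at that point: y = 56.19×4.425 − 5.000×4.425² = 150.7 m.
That is 150.7 − 32.7 = 118 m above the top of the wall, so the arrow clears it.

Yes — it clears the wall by 118 m.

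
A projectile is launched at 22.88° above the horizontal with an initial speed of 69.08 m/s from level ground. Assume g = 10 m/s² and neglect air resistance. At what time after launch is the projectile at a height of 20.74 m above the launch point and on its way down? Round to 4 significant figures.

v_y0 = 69.08 sin 22.88° = 26.858 m/s.
Set y = v_y0 t − ½ g t² = 20.74: 5.000 t² − 26.858 t + 20.74 = 0.
t = [26.858 ± √(721.35 − 414.80)] / 10 = (26.858 ± 17.509) / 10, giving t = 0.9349 s or t = 4.437 s.
On the way down corresponds to the larger root: t = 4.437 s.

4.437 s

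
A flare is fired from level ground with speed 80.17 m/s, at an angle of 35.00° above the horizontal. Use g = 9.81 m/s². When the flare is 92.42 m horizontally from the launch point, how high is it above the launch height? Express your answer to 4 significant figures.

55.00 m

v_x = 80.17 cos 35.00° = 65.671 m/s, v_y0 = 80.17 sin 35.00° = 45.984 m/s.
Time to reach x = 92.42 m: t = x / v_x = 92.42 / 65.671 = 1.4073 s.
y = v_y0 t − ½ g t² = 45.984×1.4073 − 4.905×1.4073² = 55.00 m.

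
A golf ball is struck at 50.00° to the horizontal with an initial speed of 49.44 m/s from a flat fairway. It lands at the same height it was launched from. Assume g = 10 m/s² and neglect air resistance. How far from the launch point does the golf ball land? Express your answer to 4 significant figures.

240.7 m

Components: v_x = 49.44 cos 50.00° = 31.779 m/s, v_y = 49.44 sin 50.00° = 37.873 m/s.
Time of flight (same landing height): t = 2 v_y / g = 2 × 37.873 / 10 = 7.5746 s.
Range: R = v_x · t = 31.779 × 7.5746 = 240.7 m.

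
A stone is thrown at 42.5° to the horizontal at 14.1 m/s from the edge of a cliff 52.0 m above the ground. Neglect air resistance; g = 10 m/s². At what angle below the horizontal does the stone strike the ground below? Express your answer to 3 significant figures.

72.8°

v_x = 14.1 cos 42.5° = 10.40 m/s.
At impact |v_y| = √(v_y0² + 2 g h) = √(9.526² + 2×10×52.0) = 33.63 m/s.
Angle below horizontal = arctan(|v_y| / v_x) = arctan(33.63 / 10.40) = 72.8°.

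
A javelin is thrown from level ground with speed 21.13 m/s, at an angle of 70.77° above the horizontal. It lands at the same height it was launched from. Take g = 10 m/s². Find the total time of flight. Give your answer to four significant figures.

3.990 s

Vertical component: v_y = 21.13 sin 70.77° = 19.951 m/s.
For a projectile landing at launch height, time of flight is t = 2 v_y / g = 2 × 19.951 / 10 = 3.990 s.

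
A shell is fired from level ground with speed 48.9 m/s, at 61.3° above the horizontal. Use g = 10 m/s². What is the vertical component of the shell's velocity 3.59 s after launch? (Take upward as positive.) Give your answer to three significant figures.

6.99 m/s

Initial vertical component: v_y0 = 48.9 sin 61.3° = 42.89 m/s.
v_y(t) = v_y0 − g t = 42.89 − 10 × 3.59 = 6.99 m/s.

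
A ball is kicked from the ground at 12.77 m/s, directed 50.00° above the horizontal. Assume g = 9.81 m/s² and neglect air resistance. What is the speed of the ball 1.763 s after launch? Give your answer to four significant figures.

v_x = 12.77 cos 50.00° = 8.2084 m/s (constant).
v_y(t) = 12.77 sin 50.00° − g t = 9.7824 − 9.81 × 1.763 = -7.5126 m/s.
Speed = √(v_x² + v_y²) = √(67.378 + 56.439) = 11.13 m/s.

11.13 m/s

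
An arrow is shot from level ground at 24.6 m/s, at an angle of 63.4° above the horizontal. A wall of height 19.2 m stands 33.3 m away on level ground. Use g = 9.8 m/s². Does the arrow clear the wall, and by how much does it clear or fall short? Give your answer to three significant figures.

v_x = 24.6 cos 63.4° = 11.01 m/s; v_y0 = 24.6 sin 63.4° = 22.00 m/s.
Time to reach the wall: t = 33.3 / 11.01 = 3.025 s.
Height at that point: y = 22.00×3.025 − 4.900×3.025² = 21.71 m.
That is 21.71 − 19.2 = 2.51 m above the top of the wall, so the arrow clears it.

Yes — it clears the wall by 2.51 m.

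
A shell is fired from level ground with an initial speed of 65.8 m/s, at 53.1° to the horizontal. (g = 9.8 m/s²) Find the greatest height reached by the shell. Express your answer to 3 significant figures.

Vertical component of launch velocity: v_y = 65.8 sin 53.1° = 52.62 m/s.
At the highest point the vertical velocity is zero, so v_y² = 2 g h_max.
h_max = (52.62)² / (2 × 9.8) = 2769 / 19.60 = 141 m.

141 m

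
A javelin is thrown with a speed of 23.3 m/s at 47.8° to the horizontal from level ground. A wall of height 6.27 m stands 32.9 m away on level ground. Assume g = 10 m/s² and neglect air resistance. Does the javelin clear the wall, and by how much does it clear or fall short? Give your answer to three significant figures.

v_x = 23.3 cos 47.8° = 15.65 m/s; v_y0 = 23.3 sin 47.8° = 17.26 m/s.
Time to reach the wall: t = 32.9 / 15.65 = 2.102 s.
Height at that point: y = 17.26×2.102 − 5.000×2.102² = 14.19 m.
That is 14.19 − 6.27 = 7.92 m above the top of the wall, so the javelin clears it.

Yes — it clears the wall by 7.92 m.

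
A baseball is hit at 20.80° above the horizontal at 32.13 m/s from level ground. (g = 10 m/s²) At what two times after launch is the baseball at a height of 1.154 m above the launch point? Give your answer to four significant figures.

0.1061 s and 2.176 s

v_y0 = 32.13 sin 20.80° = 11.410 m/s.
Set y = v_y0 t − ½ g t² = 1.154: 5.000 t² − 11.410 t + 1.154 = 0.
t = [11.410 ± √(130.19 − 23.080)] / 10 = (11.410 ± 10.349) / 10, giving t = 0.1061 s or t = 2.176 s.
So the baseball is at 1.154 m at t = 0.1061 s (rising) and t = 2.176 s (falling).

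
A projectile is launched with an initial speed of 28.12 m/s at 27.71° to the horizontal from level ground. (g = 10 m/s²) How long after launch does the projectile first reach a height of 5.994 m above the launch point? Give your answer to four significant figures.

0.5928 s

v_y0 = 28.12 sin 27.71° = 13.076 m/s.
Set y = v_y0 t − ½ g t² = 5.994: 5.000 t² − 13.076 t + 5.994 = 0.
t = [13.076 ± √(170.98 − 119.88)] / 10 = (13.076 ± 7.1484) / 10, giving t = 0.5928 s or t = 2.022 s.
The projectile is on the way up at the first time, so t = 0.5928 s.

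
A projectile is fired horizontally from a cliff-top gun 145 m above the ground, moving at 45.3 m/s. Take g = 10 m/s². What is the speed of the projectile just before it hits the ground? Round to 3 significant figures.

Fall time: t = √(2 × 145 / 10) = 5.385 s.
At impact: v_x = 45.3 m/s (unchanged), v_y = g t = 10 × 5.385 = 53.85 m/s.
Speed = √(v_x² + v_y²) = √(2052 + 2900) = 70.4 m/s.

70.4 m/s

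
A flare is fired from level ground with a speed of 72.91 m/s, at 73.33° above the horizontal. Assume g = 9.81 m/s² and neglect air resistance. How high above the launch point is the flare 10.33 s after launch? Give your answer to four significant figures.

v_y0 = 72.91 sin 73.33° = 69.846 m/s.
y(t) = v_y0 t − ½ g t² = 69.846×10.33 − 4.905×10.33² = 198.1 m.

198.1 m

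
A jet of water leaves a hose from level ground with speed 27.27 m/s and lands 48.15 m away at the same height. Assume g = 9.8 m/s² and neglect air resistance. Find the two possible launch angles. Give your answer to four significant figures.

19.69° and 70.31°

Level-ground range: R = v₀² sin(2θ)/g ⇒ sin 2θ = R g / v₀² = 48.15×9.8/27.27² = 0.6345.
2θ = arcsin(0.6345) = 39.383° or 180° − 39.383° = 140.617°.
So θ = 19.69° or θ = 70.31°.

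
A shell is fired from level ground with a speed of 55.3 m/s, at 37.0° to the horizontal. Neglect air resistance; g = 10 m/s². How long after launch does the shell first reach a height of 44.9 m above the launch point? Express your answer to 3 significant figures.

v_y0 = 55.3 sin 37.0° = 33.28 m/s.
Set y = v_y0 t − ½ g t² = 44.9: 5.000 t² − 33.28 t + 44.9 = 0.
t = [33.28 ± √(1108 − 898.0)] / 10 = (33.28 ± 14.49) / 10, giving t = 1.88 s or t = 4.78 s.
The shell is on the way up at the first time, so t = 1.88 s.

1.88 s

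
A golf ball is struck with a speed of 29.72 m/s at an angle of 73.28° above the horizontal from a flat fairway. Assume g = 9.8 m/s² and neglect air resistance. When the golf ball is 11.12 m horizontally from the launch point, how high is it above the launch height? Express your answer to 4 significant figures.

v_x = 29.72 cos 73.28° = 8.5503 m/s, v_y0 = 29.72 sin 73.28° = 28.464 m/s.
Time to reach x = 11.12 m: t = x / v_x = 11.12 / 8.5503 = 1.3005 s.
y = v_y0 t − ½ g t² = 28.464×1.3005 − 4.900×1.3005² = 28.73 m.

28.73 m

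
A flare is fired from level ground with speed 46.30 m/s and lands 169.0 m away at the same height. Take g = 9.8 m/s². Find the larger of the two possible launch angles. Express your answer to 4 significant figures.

64.71°

Level-ground range: R = v₀² sin(2θ)/g ⇒ sin 2θ = R g / v₀² = 169.0×9.8/46.30² = 0.7726.
2θ = arcsin(0.7726) = 50.588° or 180° − 50.588° = 129.412°.
So θ = 25.29° or θ = 64.71°.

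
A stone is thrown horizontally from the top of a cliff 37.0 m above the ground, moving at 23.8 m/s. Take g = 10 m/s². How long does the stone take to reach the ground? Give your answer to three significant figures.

2.72 s

The horizontal speed doesn't affect the fall. With v_y0 = 0, h = ½ g t².
t = √(2 × 37.0 / 10) = √7.400 = 2.72 s.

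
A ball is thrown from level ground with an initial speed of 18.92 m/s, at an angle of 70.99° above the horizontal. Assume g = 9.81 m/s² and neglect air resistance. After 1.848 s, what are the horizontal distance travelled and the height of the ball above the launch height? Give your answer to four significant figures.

x = 11.39 m, y = 16.31 m

v_x = 18.92 cos 70.99° = 6.1629 m/s; v_y0 = 18.92 sin 70.99° = 17.888 m/s.
x = v_x t = 6.1629 × 1.848 = 11.39 m.
y = v_y0 t − ½ g t² = 17.888×1.848 − 4.905×1.848² = 16.31 m.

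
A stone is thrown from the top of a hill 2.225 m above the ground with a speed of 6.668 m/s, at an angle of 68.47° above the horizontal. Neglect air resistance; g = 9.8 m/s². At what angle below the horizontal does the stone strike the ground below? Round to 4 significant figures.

v_x = 6.668 cos 68.47° = 2.4471 m/s.
At impact |v_y| = √(v_y0² + 2 g h) = √(6.2027² + 2×9.8×2.225) = 9.0600 m/s.
Angle below horizontal = arctan(|v_y| / v_x) = arctan(9.0600 / 2.4471) = 74.89°.

74.89°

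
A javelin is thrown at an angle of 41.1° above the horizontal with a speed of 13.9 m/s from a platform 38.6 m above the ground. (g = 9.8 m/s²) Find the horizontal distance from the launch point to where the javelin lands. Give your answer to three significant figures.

Components: v_x = 13.9 cos 41.1° = 10.47 m/s, v_y = 13.9 sin 41.1° = 9.138 m/s.
Vertical: 0 = 38.6 + 9.138 t − ½(9.8) t² ⇒ 4.900 t² − 9.138 t − 38.6 = 0.
t = [9.138 + √(83.50 + 756.6)] / 9.800 = 3.890 s.
Horizontal: R = v_x · t = 10.47 × 3.890 = 40.7 m.

40.7 m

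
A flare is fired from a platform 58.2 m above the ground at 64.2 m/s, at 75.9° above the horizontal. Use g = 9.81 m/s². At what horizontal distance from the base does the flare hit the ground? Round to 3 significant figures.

212 m

Components: v_x = 64.2 cos 75.9° = 15.64 m/s, v_y = 64.2 sin 75.9° = 62.27 m/s.
Vertical: 0 = 58.2 + 62.27 t − ½(9.81) t² ⇒ 4.905 t² − 62.27 t − 58.2 = 0.
t = [62.27 + √(3878 + 1142)] / 9.810 = 13.57 s.
Horizontal: R = v_x · t = 15.64 × 13.57 = 212 m.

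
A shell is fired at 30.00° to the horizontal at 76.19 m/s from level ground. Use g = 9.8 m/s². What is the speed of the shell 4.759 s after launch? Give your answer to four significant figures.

v_x = 76.19 cos 30.00° = 65.982 m/s (constant).
v_y(t) = 76.19 sin 30.00° − g t = 38.095 − 9.8 × 4.759 = -8.5432 m/s.
Speed = √(v_x² + v_y²) = √(4353.6 + 72.986) = 66.53 m/s.

66.53 m/s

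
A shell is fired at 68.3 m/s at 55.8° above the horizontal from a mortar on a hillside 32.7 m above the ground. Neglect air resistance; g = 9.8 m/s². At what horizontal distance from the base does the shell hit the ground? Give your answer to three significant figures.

Components: v_x = 68.3 cos 55.8° = 38.39 m/s, v_y = 68.3 sin 55.8° = 56.49 m/s.
Vertical: 0 = 32.7 + 56.49 t − ½(9.8) t² ⇒ 4.900 t² − 56.49 t − 32.7 = 0.
t = [56.49 + √(3191 + 640.9)] / 9.800 = 12.08 s.
Horizontal: R = v_x · t = 38.39 × 12.08 = 464 m.

464 m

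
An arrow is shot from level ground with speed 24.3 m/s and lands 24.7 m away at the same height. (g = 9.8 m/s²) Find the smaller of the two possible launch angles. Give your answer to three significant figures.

12.1°

Level-ground range: R = v₀² sin(2θ)/g ⇒ sin 2θ = R g / v₀² = 24.7×9.8/24.3² = 0.4099.
2θ = arcsin(0.4099) = 24.20° or 180° − 24.20° = 155.80°.
So θ = 12.1° or θ = 77.9°.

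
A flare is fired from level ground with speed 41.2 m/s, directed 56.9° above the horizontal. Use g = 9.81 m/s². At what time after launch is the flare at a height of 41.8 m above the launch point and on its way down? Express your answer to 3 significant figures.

v_y0 = 41.2 sin 56.9° = 34.51 m/s.
Set y = v_y0 t − ½ g t² = 41.8: 4.905 t² − 34.51 t + 41.8 = 0.
t = [34.51 ± √(1191 − 820.1)] / 9.81 = (34.51 ± 19.26) / 9.81, giving t = 1.55 s or t = 5.48 s.
On the way down corresponds to the larger root: t = 5.48 s.

5.48 s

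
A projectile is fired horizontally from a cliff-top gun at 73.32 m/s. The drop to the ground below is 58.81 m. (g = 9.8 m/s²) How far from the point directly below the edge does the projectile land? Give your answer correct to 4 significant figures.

254.0 m

Initial vertical velocity is zero, so the fall time comes from h = ½ g t²: t = √(2 × 58.81 / 9.8) = 3.4644 s.
Horizontal motion is uniform at 73.32 m/s, so x = 73.32 × 3.4644 = 254.0 m.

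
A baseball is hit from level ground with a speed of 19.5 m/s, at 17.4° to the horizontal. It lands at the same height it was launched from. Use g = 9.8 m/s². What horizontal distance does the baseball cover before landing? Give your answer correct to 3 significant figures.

22.1 m

Components: v_x = 19.5 cos 17.4° = 18.61 m/s, v_y = 19.5 sin 17.4° = 5.831 m/s.
Time of flight (same landing height): t = 2 v_y / g = 2 × 5.831 / 9.8 = 1.190 s.
Range: R = v_x · t = 18.61 × 1.190 = 22.1 m.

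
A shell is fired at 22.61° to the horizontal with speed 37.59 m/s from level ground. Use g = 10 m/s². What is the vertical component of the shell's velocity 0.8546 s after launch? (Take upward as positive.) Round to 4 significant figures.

5.906 m/s

Initial vertical component: v_y0 = 37.59 sin 22.61° = 14.452 m/s.
v_y(t) = v_y0 − g t = 14.452 − 10 × 0.8546 = 5.906 m/s.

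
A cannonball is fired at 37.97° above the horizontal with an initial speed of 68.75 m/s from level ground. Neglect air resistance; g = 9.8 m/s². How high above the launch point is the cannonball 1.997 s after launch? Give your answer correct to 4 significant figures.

64.93 m

v_y0 = 68.75 sin 37.97° = 42.298 m/s.
y(t) = v_y0 t − ½ g t² = 42.298×1.997 − 4.900×1.997² = 64.93 m.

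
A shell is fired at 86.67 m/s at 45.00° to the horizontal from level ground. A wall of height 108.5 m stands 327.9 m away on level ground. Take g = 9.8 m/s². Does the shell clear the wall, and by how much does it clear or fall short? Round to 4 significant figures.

v_x = 86.67 cos 45.00° = 61.285 m/s; v_y0 = 86.67 sin 45.00° = 61.285 m/s.
Time to reach the wall: t = 327.9 / 61.285 = 5.3504 s.
Height at that point: y = 61.285×5.3504 − 4.900×5.3504² = 187.63 m.
That is 187.63 − 108.5 = 79.13 m above the top of the wall, so the shell clears it.

Yes — it clears the wall by 79.13 m.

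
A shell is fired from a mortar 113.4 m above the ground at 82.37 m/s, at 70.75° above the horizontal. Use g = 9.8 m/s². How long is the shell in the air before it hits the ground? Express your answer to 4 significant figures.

Vertical component: v_y = 82.37 sin 70.75° = 77.765 m/s.
Taking up as positive with launch at y = 113.4 m, landing at y = 0: 0 = 113.4 + 77.765 t − ½(9.8) t².
Solving 4.900 t² − 77.765 t − 113.4 = 0 gives t = [77.765 + √(77.765² + 4·4.900·113.4)] / 9.800 = 17.21 s.

17.21 s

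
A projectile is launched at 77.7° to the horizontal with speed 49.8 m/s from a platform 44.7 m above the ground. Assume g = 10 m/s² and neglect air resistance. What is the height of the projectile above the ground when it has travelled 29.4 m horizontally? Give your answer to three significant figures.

v_x = 49.8 cos 77.7° = 10.61 m/s, v_y0 = 49.8 sin 77.7° = 48.66 m/s.
Time to reach x = 29.4 m: t = x / v_x = 29.4 / 10.61 = 2.771 s.
y = 44.7 + v_y0 t − ½ g t² = 44.7 + 48.66×2.771 − 5.000×2.771² = 141 m.

141 m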